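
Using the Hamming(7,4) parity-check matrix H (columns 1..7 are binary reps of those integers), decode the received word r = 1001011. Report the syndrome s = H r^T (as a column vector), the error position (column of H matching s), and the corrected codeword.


s = (1, 0, 0)^T, error position = 4, corrected codeword c = 1000011

Compute s = H r^T mod 2 one row at a time:
  s_1 = 1 + 0 + 1 + 1 = 3 ≡ 1 (mod 2).
  s_2 = 0 + 0 + 1 + 1 = 2 ≡ 0 (mod 2).
  s_3 = 1 + 0 + 0 + 1 = 2 ≡ 0 (mod 2).
s = (1, 0, 0)^T — this equals column 4 of H (binary 100), so error is at position 4.
Correct: flip bit 4 of r = 1001011 to get c = 1000011.


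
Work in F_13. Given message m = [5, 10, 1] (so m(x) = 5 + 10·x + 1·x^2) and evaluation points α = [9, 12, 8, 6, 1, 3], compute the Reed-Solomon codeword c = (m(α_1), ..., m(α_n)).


c = [7, 9, 6, 10, 3, 5]

Message polynomial: m(x) = 5 + 10·x + 1·x^2 (mod 13).
For each evaluation point α_i, compute m(α_i) mod 13:
  α_1 = 9: Horner steps 1 → 6 → 7, so m(9) = 7.
  α_2 = 12: Horner steps 1 → 9 → 9, so m(12) = 9.
  α_3 = 8: Horner steps 1 → 5 → 6, so m(8) = 6.
  α_4 = 6: Horner steps 1 → 3 → 10, so m(6) = 10.
  α_5 = 1: Horner steps 1 → 11 → 3, so m(1) = 3.
  α_6 = 3: Horner steps 1 → 0 → 5, so m(3) = 5.
Codeword c = [7, 9, 6, 10, 3, 5] ∈ F_13^6.


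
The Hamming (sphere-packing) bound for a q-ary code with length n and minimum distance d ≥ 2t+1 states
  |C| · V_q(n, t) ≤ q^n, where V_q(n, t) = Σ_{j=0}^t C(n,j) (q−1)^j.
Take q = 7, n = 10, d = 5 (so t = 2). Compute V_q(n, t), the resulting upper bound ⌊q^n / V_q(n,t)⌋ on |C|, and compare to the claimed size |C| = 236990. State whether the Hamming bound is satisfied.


V_q(n, t) = 1681, q^n = 282475249, Hamming bound = 168040, |C| = 236990 > bound (violated).

Step 1: Compute V_q(n, t) = Σ_{j=0}^2 C(n, j) (q−1)^j.
  j = 0: C(10,0)·(6)^0 = 1·1 = 1.
  j = 1: C(10,1)·(6)^1 = 10·6 = 60.
  j = 2: C(10,2)·(6)^2 = 45·36 = 1620.
  V_q(n, t) = 1 + 60 + 1620 = 1681.
Step 2: q^n = 7^10 = 282475249.
Step 3: Hamming bound ⌊q^n / V_q(n,t)⌋ = ⌊282475249/1681⌋ = 168040.
Step 4: Compare |C| = 236990 to 168040: violated.
The claimed |C| lies above the Hamming bound, so no 7-ary code of length 10 with d ≥ 5 can have 236990 codewords.


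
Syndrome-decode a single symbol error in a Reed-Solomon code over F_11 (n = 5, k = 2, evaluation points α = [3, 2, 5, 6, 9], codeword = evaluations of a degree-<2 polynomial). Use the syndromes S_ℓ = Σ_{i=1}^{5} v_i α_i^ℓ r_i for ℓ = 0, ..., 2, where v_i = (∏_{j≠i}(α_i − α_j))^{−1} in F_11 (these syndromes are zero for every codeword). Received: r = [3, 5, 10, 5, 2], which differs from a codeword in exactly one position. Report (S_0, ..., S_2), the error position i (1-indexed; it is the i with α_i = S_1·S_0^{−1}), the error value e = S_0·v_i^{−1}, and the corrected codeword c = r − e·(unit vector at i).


S = (1, 6, 3), error at position 4, error magnitude e = 8, c = [3, 5, 10, 8, 2].

Step 1: column multipliers v_i = (∏_{j≠i}(α_i − α_j))^{−1} mod 11.
  i = 1 (α = 3): (3−2)(3−5)(3−6)(3−9) = 1·(−2)·(−3)·(−6) = −36 ≡ 8, so v_1 = 8^{−1} = 7 (mod 11).
  i = 2 (α = 2): (2−3)(2−5)(2−6)(2−9) = (−1)·(−3)·(−4)·(−7) = 84 ≡ 7, so v_2 = 7^{−1} = 8 (mod 11).
  i = 3 (α = 5): (5−3)(5−2)(5−6)(5−9) = 2·3·(−1)·(−4) = 24 ≡ 2, so v_3 = 2^{−1} = 6 (mod 11).
  i = 4 (α = 6): (6−3)(6−2)(6−5)(6−9) = 3·4·1·(−3) = −36 ≡ 8, so v_4 = 8^{−1} = 7 (mod 11).
  i = 5 (α = 9): (9−3)(9−2)(9−5)(9−6) = 6·7·4·3 = 504 ≡ 9, so v_5 = 9^{−1} = 5 (mod 11).
  v = [7, 8, 6, 7, 5].
Step 2: syndromes of r = [3, 5, 10, 5, 2] (all sums mod 11).
  S_0 = Σ v_i r_i = 7·3 + 8·5 + 6·10 + 7·5 + 5·2 = 166 ≡ 1.
  S_1 = Σ v_i α_i r_i = 7·3·3 + 8·2·5 + 6·5·10 + 7·6·5 + 5·9·2 = 743 ≡ 6.
  α_i^2 mod 11 = [9, 4, 3, 3, 4].
  S_2 = Σ v_i α_i^2 r_i = 7·9·3 + 8·4·5 + 6·3·10 + 7·3·5 + 5·4·2 = 674 ≡ 3.
  S = (1, 6, 3) ≠ 0, so r is not a codeword (an error is present).
Step 3: locate the error. For a single error e at position i, S_ℓ = v_i·e·α_i^ℓ, so α_err = S_1/S_0.
  S_0^{−1} = 1^{−1} = 1 (mod 11), so α_err = 6·1 = 6 ≡ 6 = α_4. Error position i = 4.
  Consistency check: S_2/S_1 = 3·2 = 6 ≡ 6 = α_err ✓ (single-error assumption holds).
Step 4: error magnitude e = S_0/v_4 = S_0·∏_{j≠4}(α_4 − α_j) = 1·8 = 8 ≡ 8 (mod 11).
Step 5: correct position 4: c_4 = r_4 − e = 5 − 8 ≡ 8 (mod 11). Hence c = [3, 5, 10, 8, 2].
  Check: interpolating c through the α_i gives m(x) = 9 + 9·x (degree < 2) with m(α_i) = c_i for every i, so c is indeed a codeword.


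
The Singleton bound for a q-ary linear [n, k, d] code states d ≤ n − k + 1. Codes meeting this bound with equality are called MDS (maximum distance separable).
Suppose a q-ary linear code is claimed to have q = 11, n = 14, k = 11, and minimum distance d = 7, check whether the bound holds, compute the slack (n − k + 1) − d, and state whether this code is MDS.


Singleton RHS = n − k + 1 = 4, slack = -3, bound violated (no such code; not MDS).

Singleton bound: d ≤ n − k + 1.
Here n = 14, k = 11, so n − k + 1 = 4.
Given d = 7, check d ≤ 4: NO.
Slack = (n − k + 1) − d = -3.
The slack is negative: d = 7 exceeds n − k + 1 = 4 by 3, so the Singleton bound is violated and no linear [14, 11, 7]_11 code can exist. In particular it is not MDS (MDS requires d = n − k + 1 exactly).
Description: the claimed parameters are [14, 11, 7]_11; such a code would be impossible (violates the Singleton bound).


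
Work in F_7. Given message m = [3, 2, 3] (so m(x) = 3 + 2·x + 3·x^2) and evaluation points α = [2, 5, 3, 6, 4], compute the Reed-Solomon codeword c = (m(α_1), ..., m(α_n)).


c = [5, 4, 1, 4, 3]

Message polynomial: m(x) = 3 + 2·x + 3·x^2 (mod 7).
For each evaluation point α_i, compute m(α_i) mod 7:
  α_1 = 2: Horner steps 3 → 1 → 5, so m(2) = 5.
  α_2 = 5: Horner steps 3 → 3 → 4, so m(5) = 4.
  α_3 = 3: Horner steps 3 → 4 → 1, so m(3) = 1.
  α_4 = 6: Horner steps 3 → 6 → 4, so m(6) = 4.
  α_5 = 4: Horner steps 3 → 0 → 3, so m(4) = 3.
Codeword c = [5, 4, 1, 4, 3] ∈ F_7^5.


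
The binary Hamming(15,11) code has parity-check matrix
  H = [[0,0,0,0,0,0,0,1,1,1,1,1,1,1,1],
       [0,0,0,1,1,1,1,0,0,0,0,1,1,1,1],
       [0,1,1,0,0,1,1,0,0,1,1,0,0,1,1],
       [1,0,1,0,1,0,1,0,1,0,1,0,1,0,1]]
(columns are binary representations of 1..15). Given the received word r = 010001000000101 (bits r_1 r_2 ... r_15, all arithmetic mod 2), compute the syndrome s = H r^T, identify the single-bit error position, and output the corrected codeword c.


s = (0, 1, 1, 0)^T, error position = 6, corrected codeword c = 010000000000101

Compute s = H r^T mod 2 one row at a time:
  s_1 = 0 + 0 + 0 + 0 + 0 + 1 + 0 + 1 = 2 ≡ 0 (mod 2).
  s_2 = 0 + 0 + 1 + 0 + 0 + 1 + 0 + 1 = 3 ≡ 1 (mod 2).
  s_3 = 1 + 0 + 1 + 0 + 0 + 0 + 0 + 1 = 3 ≡ 1 (mod 2).
  s_4 = 0 + 0 + 0 + 0 + 0 + 0 + 1 + 1 = 2 ≡ 0 (mod 2).
s = (0, 1, 1, 0)^T — this equals column 6 of H (binary 0110), so error is at position 6.
Correct: flip bit 6 of r = 010001000000101 to get c = 010000000000101.


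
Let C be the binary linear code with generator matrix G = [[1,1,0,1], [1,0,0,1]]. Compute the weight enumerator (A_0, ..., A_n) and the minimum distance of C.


Weight distribution: A_0 = 1, A_1 = 1, A_2 = 1, A_3 = 1. Minimum distance d = 1.

Enumerate all 2^2 = 4 messages m ∈ F_2^2.
For each, compute codeword c = mG in F_2^4, then tally its weight.
  m = 00 → c = 0000, weight = 0.
  m = 10 → c = 1101, weight = 3.
  m = 01 → c = 1001, weight = 2.
  m = 11 → c = 0100, weight = 1.
Tally weights:
  weight 0: 1 codewords.
  weight 1: 1 codewords.
  weight 2: 1 codewords.
  weight 3: 1 codewords.
Minimum distance d = smallest w > 0 with A_w > 0 = 1.
Sanity: Σ A_w = 4 = 2^2 = 4 ✓.


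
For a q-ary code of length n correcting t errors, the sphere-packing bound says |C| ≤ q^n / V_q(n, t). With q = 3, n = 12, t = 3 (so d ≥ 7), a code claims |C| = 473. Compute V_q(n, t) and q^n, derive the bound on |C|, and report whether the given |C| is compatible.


V_q(n, t) = 2049, q^n = 531441, Hamming bound = 259, |C| = 473 > bound (violated).

Step 1: Compute V_q(n, t) = Σ_{j=0}^3 C(n, j) (q−1)^j.
  j = 0: C(12,0)·(2)^0 = 1·1 = 1.
  j = 1: C(12,1)·(2)^1 = 12·2 = 24.
  j = 2: C(12,2)·(2)^2 = 66·4 = 264.
  j = 3: C(12,3)·(2)^3 = 220·8 = 1760.
  V_q(n, t) = 1 + 24 + 264 + 1760 = 2049.
Step 2: q^n = 3^12 = 531441.
Step 3: Hamming bound ⌊q^n / V_q(n,t)⌋ = ⌊531441/2049⌋ = 259.
Step 4: Compare |C| = 473 to 259: violated.
The claimed |C| lies above the Hamming bound, so no 3-ary code of length 12 with d ≥ 7 can have 473 codewords.


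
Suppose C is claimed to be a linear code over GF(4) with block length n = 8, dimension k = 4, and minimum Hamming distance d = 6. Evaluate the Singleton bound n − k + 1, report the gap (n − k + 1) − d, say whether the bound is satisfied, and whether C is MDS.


Singleton RHS = n − k + 1 = 5, slack = -1, bound violated (no such code; not MDS).

Singleton bound: d ≤ n − k + 1.
Here n = 8, k = 4, so n − k + 1 = 5.
Given d = 6, check d ≤ 5: NO.
Slack = (n − k + 1) − d = -1.
The slack is negative: d = 6 exceeds n − k + 1 = 5 by 1, so the Singleton bound is violated and no linear [8, 4, 6]_4 code can exist. In particular it is not MDS (MDS requires d = n − k + 1 exactly).
Description: the claimed parameters are [8, 4, 6]_4; such a code would be impossible (violates the Singleton bound).


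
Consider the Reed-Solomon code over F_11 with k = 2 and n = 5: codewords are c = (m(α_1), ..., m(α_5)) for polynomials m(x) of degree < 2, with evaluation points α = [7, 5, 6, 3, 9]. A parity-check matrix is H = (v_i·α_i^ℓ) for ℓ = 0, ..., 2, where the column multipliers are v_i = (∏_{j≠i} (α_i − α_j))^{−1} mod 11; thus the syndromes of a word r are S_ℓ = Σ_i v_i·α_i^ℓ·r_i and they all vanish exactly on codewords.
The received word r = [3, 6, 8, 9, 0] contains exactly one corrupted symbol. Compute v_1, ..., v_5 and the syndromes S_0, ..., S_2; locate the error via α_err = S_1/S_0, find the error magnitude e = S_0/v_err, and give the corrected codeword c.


S = (1, 6, 3), error at position 3, error magnitude e = 9, c = [3, 6, 10, 9, 0].

Step 1: column multipliers v_i = (∏_{j≠i}(α_i − α_j))^{−1} mod 11.
  i = 1 (α = 7): (7−5)(7−6)(7−3)(7−9) = 2·1·4·(−2) = −16 ≡ 6, so v_1 = 6^{−1} = 2 (mod 11).
  i = 2 (α = 5): (5−7)(5−6)(5−3)(5−9) = (−2)·(−1)·2·(−4) = −16 ≡ 6, so v_2 = 6^{−1} = 2 (mod 11).
  i = 3 (α = 6): (6−7)(6−5)(6−3)(6−9) = (−1)·1·3·(−3) = 9 ≡ 9, so v_3 = 9^{−1} = 5 (mod 11).
  i = 4 (α = 3): (3−7)(3−5)(3−6)(3−9) = (−4)·(−2)·(−3)·(−6) = 144 ≡ 1, so v_4 = 1^{−1} = 1 (mod 11).
  i = 5 (α = 9): (9−7)(9−5)(9−6)(9−3) = 2·4·3·6 = 144 ≡ 1, so v_5 = 1^{−1} = 1 (mod 11).
  v = [2, 2, 5, 1, 1].
Step 2: syndromes of r = [3, 6, 8, 9, 0] (all sums mod 11).
  S_0 = Σ v_i r_i = 2·3 + 2·6 + 5·8 + 1·9 + 1·0 = 67 ≡ 1.
  S_1 = Σ v_i α_i r_i = 2·7·3 + 2·5·6 + 5·6·8 + 1·3·9 + 1·9·0 = 369 ≡ 6.
  α_i^2 mod 11 = [5, 3, 3, 9, 4].
  S_2 = Σ v_i α_i^2 r_i = 2·5·3 + 2·3·6 + 5·3·8 + 1·9·9 + 1·4·0 = 267 ≡ 3.
  S = (1, 6, 3) ≠ 0, so r is not a codeword (an error is present).
Step 3: locate the error. For a single error e at position i, S_ℓ = v_i·e·α_i^ℓ, so α_err = S_1/S_0.
  S_0^{−1} = 1^{−1} = 1 (mod 11), so α_err = 6·1 = 6 ≡ 6 = α_3. Error position i = 3.
  Consistency check: S_2/S_1 = 3·2 = 6 ≡ 6 = α_err ✓ (single-error assumption holds).
Step 4: error magnitude e = S_0/v_3 = S_0·∏_{j≠3}(α_3 − α_j) = 1·9 = 9 ≡ 9 (mod 11).
Step 5: correct position 3: c_3 = r_3 − e = 8 − 9 ≡ 10 (mod 11). Hence c = [3, 6, 10, 9, 0].
  Check: interpolating c through the α_i gives m(x) = 8 + 4·x (degree < 2) with m(α_i) = c_i for every i, so c is indeed a codeword.


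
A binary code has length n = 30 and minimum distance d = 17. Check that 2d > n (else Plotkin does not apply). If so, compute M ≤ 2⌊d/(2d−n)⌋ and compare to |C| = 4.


Plotkin bound M ≤ 8; given |C| = 4 ≤ bound (satisfied).

Check applicability: 2d = 34, n = 30.
2d − n = 4 > 0, so Plotkin applies.
Compute d/(2d−n) = 17/4 ≈ 4.2500.
⌊d/(2d−n)⌋ = 4.
Plotkin bound: M ≤ 2·4 = 8.
Given |C| = 4, check: satisfied.
This |C| is below the Plotkin bound.


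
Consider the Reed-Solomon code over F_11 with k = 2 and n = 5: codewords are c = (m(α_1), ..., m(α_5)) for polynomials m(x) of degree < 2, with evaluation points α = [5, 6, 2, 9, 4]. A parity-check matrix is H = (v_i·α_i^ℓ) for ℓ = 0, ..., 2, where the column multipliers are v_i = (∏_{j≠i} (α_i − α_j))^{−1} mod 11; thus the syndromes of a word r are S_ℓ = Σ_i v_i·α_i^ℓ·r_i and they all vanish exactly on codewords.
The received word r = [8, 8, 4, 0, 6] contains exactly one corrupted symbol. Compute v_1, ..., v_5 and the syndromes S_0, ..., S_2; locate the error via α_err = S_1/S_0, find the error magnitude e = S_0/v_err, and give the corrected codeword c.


S = (1, 5, 3), error at position 1, error magnitude e = 1, c = [7, 8, 4, 0, 6].

Step 1: column multipliers v_i = (∏_{j≠i}(α_i − α_j))^{−1} mod 11.
  i = 1 (α = 5): (5−6)(5−2)(5−9)(5−4) = (−1)·3·(−4)·1 = 12 ≡ 1, so v_1 = 1^{−1} = 1 (mod 11).
  i = 2 (α = 6): (6−5)(6−2)(6−9)(6−4) = 1·4·(−3)·2 = −24 ≡ 9, so v_2 = 9^{−1} = 5 (mod 11).
  i = 3 (α = 2): (2−5)(2−6)(2−9)(2−4) = (−3)·(−4)·(−7)·(−2) = 168 ≡ 3, so v_3 = 3^{−1} = 4 (mod 11).
  i = 4 (α = 9): (9−5)(9−6)(9−2)(9−4) = 4·3·7·5 = 420 ≡ 2, so v_4 = 2^{−1} = 6 (mod 11).
  i = 5 (α = 4): (4−5)(4−6)(4−2)(4−9) = (−1)·(−2)·2·(−5) = −20 ≡ 2, so v_5 = 2^{−1} = 6 (mod 11).
  v = [1, 5, 4, 6, 6].
Step 2: syndromes of r = [8, 8, 4, 0, 6] (all sums mod 11).
  S_0 = Σ v_i r_i = 1·8 + 5·8 + 4·4 + 6·0 + 6·6 = 100 ≡ 1.
  S_1 = Σ v_i α_i r_i = 1·5·8 + 5·6·8 + 4·2·4 + 6·9·0 + 6·4·6 = 456 ≡ 5.
  α_i^2 mod 11 = [3, 3, 4, 4, 5].
  S_2 = Σ v_i α_i^2 r_i = 1·3·8 + 5·3·8 + 4·4·4 + 6·4·0 + 6·5·6 = 388 ≡ 3.
  S = (1, 5, 3) ≠ 0, so r is not a codeword (an error is present).
Step 3: locate the error. For a single error e at position i, S_ℓ = v_i·e·α_i^ℓ, so α_err = S_1/S_0.
  S_0^{−1} = 1^{−1} = 1 (mod 11), so α_err = 5·1 = 5 ≡ 5 = α_1. Error position i = 1.
  Consistency check: S_2/S_1 = 3·9 = 27 ≡ 5 = α_err ✓ (single-error assumption holds).
Step 4: error magnitude e = S_0/v_1 = S_0·∏_{j≠1}(α_1 − α_j) = 1·1 = 1 ≡ 1 (mod 11).
Step 5: correct position 1: c_1 = r_1 − e = 8 − 1 ≡ 7 (mod 11). Hence c = [7, 8, 4, 0, 6].
  Check: interpolating c through the α_i gives m(x) = 2 + 1·x (degree < 2) with m(α_i) = c_i for every i, so c is indeed a codeword.


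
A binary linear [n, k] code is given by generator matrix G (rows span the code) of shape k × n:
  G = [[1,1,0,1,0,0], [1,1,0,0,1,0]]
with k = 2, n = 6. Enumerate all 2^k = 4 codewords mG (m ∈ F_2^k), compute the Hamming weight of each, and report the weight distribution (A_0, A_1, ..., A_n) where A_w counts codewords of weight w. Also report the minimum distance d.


Weight distribution: A_0 = 1, A_2 = 1, A_3 = 2. Minimum distance d = 2.

Enumerate all 2^2 = 4 messages m ∈ F_2^2.
For each, compute codeword c = mG in F_2^6, then tally its weight.
  m = 00 → c = 000000, weight = 0.
  m = 10 → c = 110100, weight = 3.
  m = 01 → c = 110010, weight = 3.
  m = 11 → c = 000110, weight = 2.
Tally weights:
  weight 0: 1 codewords.
  weight 2: 1 codewords.
  weight 3: 2 codewords.
Minimum distance d = smallest w > 0 with A_w > 0 = 2.
Sanity: Σ A_w = 4 = 2^2 = 4 ✓.


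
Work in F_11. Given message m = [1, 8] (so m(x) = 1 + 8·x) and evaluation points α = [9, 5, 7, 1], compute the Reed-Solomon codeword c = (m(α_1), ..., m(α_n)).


c = [7, 8, 2, 9]

Message polynomial: m(x) = 1 + 8·x (mod 11).
For each evaluation point α_i, compute m(α_i) mod 11:
  α_1 = 9: Horner steps 8 → 7, so m(9) = 7.
  α_2 = 5: Horner steps 8 → 8, so m(5) = 8.
  α_3 = 7: Horner steps 8 → 2, so m(7) = 2.
  α_4 = 1: Horner steps 8 → 9, so m(1) = 9.
Codeword c = [7, 8, 2, 9] ∈ F_11^4.


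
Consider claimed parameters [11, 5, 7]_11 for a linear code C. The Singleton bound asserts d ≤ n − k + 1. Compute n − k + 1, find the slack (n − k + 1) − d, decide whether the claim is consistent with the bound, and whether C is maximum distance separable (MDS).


Singleton RHS = n − k + 1 = 7, slack = 0, bound satisfied, MDS.

Singleton bound: d ≤ n − k + 1.
Here n = 11, k = 5, so n − k + 1 = 7.
Given d = 7, check d ≤ 7: YES.
Slack = (n − k + 1) − d = 0.
The code is MDS (slack = 0).
Description: the claimed parameters are [11, 5, 7]_11; such a code would be MDS (meets Singleton bound).


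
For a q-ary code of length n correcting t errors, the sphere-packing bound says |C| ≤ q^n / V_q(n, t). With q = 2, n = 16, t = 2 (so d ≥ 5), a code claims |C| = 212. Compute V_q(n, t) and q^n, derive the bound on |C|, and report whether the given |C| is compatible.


V_q(n, t) = 137, q^n = 65536, Hamming bound = 478, |C| = 212 ≤ bound (satisfied).

Step 1: Compute V_q(n, t) = Σ_{j=0}^2 C(n, j) (q−1)^j.
  j = 0: C(16,0)·(1)^0 = 1·1 = 1.
  j = 1: C(16,1)·(1)^1 = 16·1 = 16.
  j = 2: C(16,2)·(1)^2 = 120·1 = 120.
  V_q(n, t) = 1 + 16 + 120 = 137.
Step 2: q^n = 2^16 = 65536.
Step 3: Hamming bound ⌊q^n / V_q(n,t)⌋ = ⌊65536/137⌋ = 478.
Step 4: Compare |C| = 212 to 478: satisfied.
The claimed |C| lies below the Hamming bound.


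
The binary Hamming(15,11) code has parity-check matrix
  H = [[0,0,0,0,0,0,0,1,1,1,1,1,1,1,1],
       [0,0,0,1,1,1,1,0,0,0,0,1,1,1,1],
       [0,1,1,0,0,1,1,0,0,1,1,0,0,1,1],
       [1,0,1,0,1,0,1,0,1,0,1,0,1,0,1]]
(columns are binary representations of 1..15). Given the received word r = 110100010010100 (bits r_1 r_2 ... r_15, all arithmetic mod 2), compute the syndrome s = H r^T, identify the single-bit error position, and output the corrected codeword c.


s = (1, 0, 0, 1)^T, error position = 9, corrected codeword c = 110100011010100

Compute s = H r^T mod 2 one row at a time:
  s_1 = 1 + 0 + 0 + 1 + 0 + 1 + 0 + 0 = 3 ≡ 1 (mod 2).
  s_2 = 1 + 0 + 0 + 0 + 0 + 1 + 0 + 0 = 2 ≡ 0 (mod 2).
  s_3 = 1 + 0 + 0 + 0 + 0 + 1 + 0 + 0 = 2 ≡ 0 (mod 2).
  s_4 = 1 + 0 + 0 + 0 + 0 + 1 + 1 + 0 = 3 ≡ 1 (mod 2).
s = (1, 0, 0, 1)^T — this equals column 9 of H (binary 1001), so error is at position 9.
Correct: flip bit 9 of r = 110100010010100 to get c = 110100011010100.


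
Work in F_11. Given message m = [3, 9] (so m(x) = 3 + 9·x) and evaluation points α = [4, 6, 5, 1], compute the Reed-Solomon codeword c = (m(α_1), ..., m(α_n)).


c = [6, 2, 4, 1]

Message polynomial: m(x) = 3 + 9·x (mod 11).
For each evaluation point α_i, compute m(α_i) mod 11:
  α_1 = 4: Horner steps 9 → 6, so m(4) = 6.
  α_2 = 6: Horner steps 9 → 2, so m(6) = 2.
  α_3 = 5: Horner steps 9 → 4, so m(5) = 4.
  α_4 = 1: Horner steps 9 → 1, so m(1) = 1.
Codeword c = [6, 2, 4, 1] ∈ F_11^4.


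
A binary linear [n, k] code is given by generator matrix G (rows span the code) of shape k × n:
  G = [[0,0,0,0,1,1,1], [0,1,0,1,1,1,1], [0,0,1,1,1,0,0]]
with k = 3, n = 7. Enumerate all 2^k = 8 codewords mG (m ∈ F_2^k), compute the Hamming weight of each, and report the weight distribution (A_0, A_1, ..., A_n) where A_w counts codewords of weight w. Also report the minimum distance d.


Weight distribution: A_0 = 1, A_2 = 1, A_3 = 3, A_4 = 2, A_5 = 1. Minimum distance d = 2.

Enumerate all 2^3 = 8 messages m ∈ F_2^3.
For each, compute codeword c = mG in F_2^7, then tally its weight.
  m = 000 → c = 0000000, weight = 0.
  m = 100 → c = 0000111, weight = 3.
  m = 010 → c = 0101111, weight = 5.
  m = 110 → c = 0101000, weight = 2.
  m = 001 → c = 0011100, weight = 3.
  m = 101 → c = 0011011, weight = 4.
  m = 011 → c = 0110011, weight = 4.
  m = 111 → c = 0110100, weight = 3.
Tally weights:
  weight 0: 1 codewords.
  weight 2: 1 codewords.
  weight 3: 3 codewords.
  weight 4: 2 codewords.
  weight 5: 1 codewords.
Minimum distance d = smallest w > 0 with A_w > 0 = 2.
Sanity: Σ A_w = 8 = 2^3 = 8 ✓.


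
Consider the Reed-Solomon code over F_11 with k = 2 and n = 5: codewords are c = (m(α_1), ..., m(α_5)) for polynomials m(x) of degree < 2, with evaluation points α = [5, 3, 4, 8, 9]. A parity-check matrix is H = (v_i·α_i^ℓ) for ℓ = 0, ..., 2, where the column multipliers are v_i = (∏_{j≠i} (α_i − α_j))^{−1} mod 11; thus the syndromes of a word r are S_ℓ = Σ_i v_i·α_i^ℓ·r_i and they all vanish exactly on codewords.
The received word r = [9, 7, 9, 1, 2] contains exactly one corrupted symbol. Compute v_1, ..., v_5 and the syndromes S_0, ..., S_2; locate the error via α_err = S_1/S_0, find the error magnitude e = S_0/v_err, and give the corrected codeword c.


S = (6, 2, 8), error at position 3, error magnitude e = 1, c = [9, 7, 8, 1, 2].

Step 1: column multipliers v_i = (∏_{j≠i}(α_i − α_j))^{−1} mod 11.
  i = 1 (α = 5): (5−3)(5−4)(5−8)(5−9) = 2·1·(−3)·(−4) = 24 ≡ 2, so v_1 = 2^{−1} = 6 (mod 11).
  i = 2 (α = 3): (3−5)(3−4)(3−8)(3−9) = (−2)·(−1)·(−5)·(−6) = 60 ≡ 5, so v_2 = 5^{−1} = 9 (mod 11).
  i = 3 (α = 4): (4−5)(4−3)(4−8)(4−9) = (−1)·1·(−4)·(−5) = −20 ≡ 2, so v_3 = 2^{−1} = 6 (mod 11).
  i = 4 (α = 8): (8−5)(8−3)(8−4)(8−9) = 3·5·4·(−1) = −60 ≡ 6, so v_4 = 6^{−1} = 2 (mod 11).
  i = 5 (α = 9): (9−5)(9−3)(9−4)(9−8) = 4·6·5·1 = 120 ≡ 10, so v_5 = 10^{−1} = 10 (mod 11).
  v = [6, 9, 6, 2, 10].
Step 2: syndromes of r = [9, 7, 9, 1, 2] (all sums mod 11).
  S_0 = Σ v_i r_i = 6·9 + 9·7 + 6·9 + 2·1 + 10·2 = 193 ≡ 6.
  S_1 = Σ v_i α_i r_i = 6·5·9 + 9·3·7 + 6·4·9 + 2·8·1 + 10·9·2 = 871 ≡ 2.
  α_i^2 mod 11 = [3, 9, 5, 9, 4].
  S_2 = Σ v_i α_i^2 r_i = 6·3·9 + 9·9·7 + 6·5·9 + 2·9·1 + 10·4·2 = 1097 ≡ 8.
  S = (6, 2, 8) ≠ 0, so r is not a codeword (an error is present).
Step 3: locate the error. For a single error e at position i, S_ℓ = v_i·e·α_i^ℓ, so α_err = S_1/S_0.
  S_0^{−1} = 6^{−1} = 2 (mod 11), so α_err = 2·2 = 4 ≡ 4 = α_3. Error position i = 3.
  Consistency check: S_2/S_1 = 8·6 = 48 ≡ 4 = α_err ✓ (single-error assumption holds).
Step 4: error magnitude e = S_0/v_3 = S_0·∏_{j≠3}(α_3 − α_j) = 6·2 = 12 ≡ 1 (mod 11).
Step 5: correct position 3: c_3 = r_3 − e = 9 − 1 ≡ 8 (mod 11). Hence c = [9, 7, 8, 1, 2].
  Check: interpolating c through the α_i gives m(x) = 4 + 1·x (degree < 2) with m(α_i) = c_i for every i, so c is indeed a codeword.


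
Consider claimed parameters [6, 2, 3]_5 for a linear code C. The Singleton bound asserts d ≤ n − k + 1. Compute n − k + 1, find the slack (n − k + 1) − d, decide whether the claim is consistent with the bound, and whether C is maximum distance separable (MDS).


Singleton RHS = n − k + 1 = 5, slack = 2, bound satisfied, not MDS.

Singleton bound: d ≤ n − k + 1.
Here n = 6, k = 2, so n − k + 1 = 5.
Given d = 3, check d ≤ 5: YES.
Slack = (n − k + 1) − d = 2.
The code is NOT MDS (slack = 2 > 0).
Description: the claimed parameters are [6, 2, 3]_5; such a code would be non-MDS.


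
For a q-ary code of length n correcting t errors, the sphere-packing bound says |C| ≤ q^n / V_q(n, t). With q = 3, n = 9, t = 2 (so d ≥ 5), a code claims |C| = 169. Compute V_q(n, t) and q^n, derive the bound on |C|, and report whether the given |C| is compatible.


V_q(n, t) = 163, q^n = 19683, Hamming bound = 120, |C| = 169 > bound (violated).

Step 1: Compute V_q(n, t) = Σ_{j=0}^2 C(n, j) (q−1)^j.
  j = 0: C(9,0)·(2)^0 = 1·1 = 1.
  j = 1: C(9,1)·(2)^1 = 9·2 = 18.
  j = 2: C(9,2)·(2)^2 = 36·4 = 144.
  V_q(n, t) = 1 + 18 + 144 = 163.
Step 2: q^n = 3^9 = 19683.
Step 3: Hamming bound ⌊q^n / V_q(n,t)⌋ = ⌊19683/163⌋ = 120.
Step 4: Compare |C| = 169 to 120: violated.
The claimed |C| lies above the Hamming bound, so no 3-ary code of length 9 with d ≥ 5 can have 169 codewords.


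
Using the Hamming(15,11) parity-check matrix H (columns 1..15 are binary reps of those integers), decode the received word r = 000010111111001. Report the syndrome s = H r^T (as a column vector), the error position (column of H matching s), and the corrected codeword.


s = (0, 0, 0, 1)^T, error position = 1, corrected codeword c = 100010111111001

Compute s = H r^T mod 2 one row at a time:
  s_1 = 1 + 1 + 1 + 1 + 1 + 0 + 0 + 1 = 6 ≡ 0 (mod 2).
  s_2 = 0 + 1 + 0 + 1 + 1 + 0 + 0 + 1 = 4 ≡ 0 (mod 2).
  s_3 = 0 + 0 + 0 + 1 + 1 + 1 + 0 + 1 = 4 ≡ 0 (mod 2).
  s_4 = 0 + 0 + 1 + 1 + 1 + 1 + 0 + 1 = 5 ≡ 1 (mod 2).
s = (0, 0, 0, 1)^T — this equals column 1 of H (binary 0001), so error is at position 1.
Correct: flip bit 1 of r = 000010111111001 to get c = 100010111111001.


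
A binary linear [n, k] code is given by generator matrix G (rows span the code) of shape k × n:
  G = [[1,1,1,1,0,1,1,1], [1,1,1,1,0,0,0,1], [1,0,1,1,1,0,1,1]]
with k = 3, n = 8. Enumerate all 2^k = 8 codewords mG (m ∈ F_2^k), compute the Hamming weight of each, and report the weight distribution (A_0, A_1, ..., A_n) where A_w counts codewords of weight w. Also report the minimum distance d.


Weight distribution: A_0 = 1, A_2 = 1, A_3 = 2, A_5 = 1, A_6 = 2, A_7 = 1. Minimum distance d = 2.

Enumerate all 2^3 = 8 messages m ∈ F_2^3.
For each, compute codeword c = mG in F_2^8, then tally its weight.
  m = 000 → c = 00000000, weight = 0.
  m = 100 → c = 11110111, weight = 7.
  m = 010 → c = 11110001, weight = 5.
  m = 110 → c = 00000110, weight = 2.
  m = 001 → c = 10111011, weight = 6.
  m = 101 → c = 01001100, weight = 3.
  m = 011 → c = 01001010, weight = 3.
  m = 111 → c = 10111101, weight = 6.
Tally weights:
  weight 0: 1 codewords.
  weight 2: 1 codewords.
  weight 3: 2 codewords.
  weight 5: 1 codewords.
  weight 6: 2 codewords.
  weight 7: 1 codewords.
Minimum distance d = smallest w > 0 with A_w > 0 = 2.
Sanity: Σ A_w = 8 = 2^3 = 8 ✓.


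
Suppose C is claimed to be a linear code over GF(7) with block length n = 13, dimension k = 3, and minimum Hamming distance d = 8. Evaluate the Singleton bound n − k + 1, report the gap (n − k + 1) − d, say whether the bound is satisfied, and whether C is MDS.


Singleton RHS = n − k + 1 = 11, slack = 3, bound satisfied, not MDS.

Singleton bound: d ≤ n − k + 1.
Here n = 13, k = 3, so n − k + 1 = 11.
Given d = 8, check d ≤ 11: YES.
Slack = (n − k + 1) − d = 3.
The code is NOT MDS (slack = 3 > 0).
Description: the claimed parameters are [13, 3, 8]_7; such a code would be non-MDS.


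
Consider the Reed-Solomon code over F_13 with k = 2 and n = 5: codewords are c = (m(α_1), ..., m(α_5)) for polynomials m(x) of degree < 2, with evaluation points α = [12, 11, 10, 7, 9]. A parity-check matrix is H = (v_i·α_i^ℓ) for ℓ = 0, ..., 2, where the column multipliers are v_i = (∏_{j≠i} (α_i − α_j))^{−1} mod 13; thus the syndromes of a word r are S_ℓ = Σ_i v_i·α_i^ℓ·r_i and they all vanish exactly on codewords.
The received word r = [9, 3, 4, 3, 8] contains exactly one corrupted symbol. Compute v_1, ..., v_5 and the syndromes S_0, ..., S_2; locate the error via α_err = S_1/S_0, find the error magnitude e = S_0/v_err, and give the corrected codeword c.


S = (11, 4, 5), error at position 2, error magnitude e = 3, c = [9, 0, 4, 3, 8].

Step 1: column multipliers v_i = (∏_{j≠i}(α_i − α_j))^{−1} mod 13.
  i = 1 (α = 12): (12−11)(12−10)(12−7)(12−9) = 1·2·5·3 = 30 ≡ 4, so v_1 = 4^{−1} = 10 (mod 13).
  i = 2 (α = 11): (11−12)(11−10)(11−7)(11−9) = (−1)·1·4·2 = −8 ≡ 5, so v_2 = 5^{−1} = 8 (mod 13).
  i = 3 (α = 10): (10−12)(10−11)(10−7)(10−9) = (−2)·(−1)·3·1 = 6 ≡ 6, so v_3 = 6^{−1} = 11 (mod 13).
  i = 4 (α = 7): (7−12)(7−11)(7−10)(7−9) = (−5)·(−4)·(−3)·(−2) = 120 ≡ 3, so v_4 = 3^{−1} = 9 (mod 13).
  i = 5 (α = 9): (9−12)(9−11)(9−10)(9−7) = (−3)·(−2)·(−1)·2 = −12 ≡ 1, so v_5 = 1^{−1} = 1 (mod 13).
  v = [10, 8, 11, 9, 1].
Step 2: syndromes of r = [9, 3, 4, 3, 8] (all sums mod 13).
  S_0 = Σ v_i r_i = 10·9 + 8·3 + 11·4 + 9·3 + 1·8 = 193 ≡ 11.
  S_1 = Σ v_i α_i r_i = 10·12·9 + 8·11·3 + 11·10·4 + 9·7·3 + 1·9·8 = 2045 ≡ 4.
  α_i^2 mod 13 = [1, 4, 9, 10, 3].
  S_2 = Σ v_i α_i^2 r_i = 10·1·9 + 8·4·3 + 11·9·4 + 9·10·3 + 1·3·8 = 876 ≡ 5.
  S = (11, 4, 5) ≠ 0, so r is not a codeword (an error is present).
Step 3: locate the error. For a single error e at position i, S_ℓ = v_i·e·α_i^ℓ, so α_err = S_1/S_0.
  S_0^{−1} = 11^{−1} = 6 (mod 13), so α_err = 4·6 = 24 ≡ 11 = α_2. Error position i = 2.
  Consistency check: S_2/S_1 = 5·10 = 50 ≡ 11 = α_err ✓ (single-error assumption holds).
Step 4: error magnitude e = S_0/v_2 = S_0·∏_{j≠2}(α_2 − α_j) = 11·5 = 55 ≡ 3 (mod 13).
Step 5: correct position 2: c_2 = r_2 − e = 3 − 3 ≡ 0 (mod 13). Hence c = [9, 0, 4, 3, 8].
  Check: interpolating c through the α_i gives m(x) = 5 + 9·x (degree < 2) with m(α_i) = c_i for every i, so c is indeed a codeword.


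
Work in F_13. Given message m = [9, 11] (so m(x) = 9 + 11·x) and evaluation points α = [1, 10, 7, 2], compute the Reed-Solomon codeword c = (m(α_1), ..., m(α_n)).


c = [7, 2, 8, 5]

Message polynomial: m(x) = 9 + 11·x (mod 13).
For each evaluation point α_i, compute m(α_i) mod 13:
  α_1 = 1: Horner steps 11 → 7, so m(1) = 7.
  α_2 = 10: Horner steps 11 → 2, so m(10) = 2.
  α_3 = 7: Horner steps 11 → 8, so m(7) = 8.
  α_4 = 2: Horner steps 11 → 5, so m(2) = 5.
Codeword c = [7, 2, 8, 5] ∈ F_13^4.


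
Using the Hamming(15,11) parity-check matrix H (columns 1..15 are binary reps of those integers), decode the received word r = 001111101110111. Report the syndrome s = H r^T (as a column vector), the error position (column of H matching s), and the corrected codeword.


s = (0, 1, 1, 1)^T, error position = 7, corrected codeword c = 001111001110111

Compute s = H r^T mod 2 one row at a time:
  s_1 = 0 + 1 + 1 + 1 + 0 + 1 + 1 + 1 = 6 ≡ 0 (mod 2).
  s_2 = 1 + 1 + 1 + 1 + 0 + 1 + 1 + 1 = 7 ≡ 1 (mod 2).
  s_3 = 0 + 1 + 1 + 1 + 1 + 1 + 1 + 1 = 7 ≡ 1 (mod 2).
  s_4 = 0 + 1 + 1 + 1 + 1 + 1 + 1 + 1 = 7 ≡ 1 (mod 2).
s = (0, 1, 1, 1)^T — this equals column 7 of H (binary 0111), so error is at position 7.
Correct: flip bit 7 of r = 001111101110111 to get c = 001111001110111.


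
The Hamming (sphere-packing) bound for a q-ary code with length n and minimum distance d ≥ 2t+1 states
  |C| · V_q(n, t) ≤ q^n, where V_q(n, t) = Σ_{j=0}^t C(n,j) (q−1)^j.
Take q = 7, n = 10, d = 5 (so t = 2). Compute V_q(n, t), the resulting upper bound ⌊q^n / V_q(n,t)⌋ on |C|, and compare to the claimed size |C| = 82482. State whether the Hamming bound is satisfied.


V_q(n, t) = 1681, q^n = 282475249, Hamming bound = 168040, |C| = 82482 ≤ bound (satisfied).

Step 1: Compute V_q(n, t) = Σ_{j=0}^2 C(n, j) (q−1)^j.
  j = 0: C(10,0)·(6)^0 = 1·1 = 1.
  j = 1: C(10,1)·(6)^1 = 10·6 = 60.
  j = 2: C(10,2)·(6)^2 = 45·36 = 1620.
  V_q(n, t) = 1 + 60 + 1620 = 1681.
Step 2: q^n = 7^10 = 282475249.
Step 3: Hamming bound ⌊q^n / V_q(n,t)⌋ = ⌊282475249/1681⌋ = 168040.
Step 4: Compare |C| = 82482 to 168040: satisfied.
The claimed |C| lies below the Hamming bound.


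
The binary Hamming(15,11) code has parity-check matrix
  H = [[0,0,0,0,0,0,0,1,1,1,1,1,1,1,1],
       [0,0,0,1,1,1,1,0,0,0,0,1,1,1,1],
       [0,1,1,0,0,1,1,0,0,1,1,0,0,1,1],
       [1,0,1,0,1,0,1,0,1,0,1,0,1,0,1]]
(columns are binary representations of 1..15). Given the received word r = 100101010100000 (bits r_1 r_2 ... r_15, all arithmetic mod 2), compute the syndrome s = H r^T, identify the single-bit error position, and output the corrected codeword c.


s = (0, 0, 0, 1)^T, error position = 1, corrected codeword c = 000101010100000

Compute s = H r^T mod 2 one row at a time:
  s_1 = 1 + 0 + 1 + 0 + 0 + 0 + 0 + 0 = 2 ≡ 0 (mod 2).
  s_2 = 1 + 0 + 1 + 0 + 0 + 0 + 0 + 0 = 2 ≡ 0 (mod 2).
  s_3 = 0 + 0 + 1 + 0 + 1 + 0 + 0 + 0 = 2 ≡ 0 (mod 2).
  s_4 = 1 + 0 + 0 + 0 + 0 + 0 + 0 + 0 = 1 ≡ 1 (mod 2).
s = (0, 0, 0, 1)^T — this equals column 1 of H (binary 0001), so error is at position 1.
Correct: flip bit 1 of r = 100101010100000 to get c = 000101010100000.


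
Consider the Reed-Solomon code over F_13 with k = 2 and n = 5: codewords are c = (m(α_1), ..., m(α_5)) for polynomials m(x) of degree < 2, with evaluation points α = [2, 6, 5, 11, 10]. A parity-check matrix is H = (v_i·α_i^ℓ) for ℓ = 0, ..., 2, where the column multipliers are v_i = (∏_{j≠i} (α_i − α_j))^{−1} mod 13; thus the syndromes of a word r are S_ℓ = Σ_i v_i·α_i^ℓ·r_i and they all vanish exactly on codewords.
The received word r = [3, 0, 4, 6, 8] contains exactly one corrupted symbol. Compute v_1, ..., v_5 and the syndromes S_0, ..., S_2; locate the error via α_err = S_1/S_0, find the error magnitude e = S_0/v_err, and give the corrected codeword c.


S = (7, 5, 11), error at position 5, error magnitude e = 11, c = [3, 0, 4, 6, 10].

Step 1: column multipliers v_i = (∏_{j≠i}(α_i − α_j))^{−1} mod 13.
  i = 1 (α = 2): (2−6)(2−5)(2−11)(2−10) = (−4)·(−3)·(−9)·(−8) = 864 ≡ 6, so v_1 = 6^{−1} = 11 (mod 13).
  i = 2 (α = 6): (6−2)(6−5)(6−11)(6−10) = 4·1·(−5)·(−4) = 80 ≡ 2, so v_2 = 2^{−1} = 7 (mod 13).
  i = 3 (α = 5): (5−2)(5−6)(5−11)(5−10) = 3·(−1)·(−6)·(−5) = −90 ≡ 1, so v_3 = 1^{−1} = 1 (mod 13).
  i = 4 (α = 11): (11−2)(11−6)(11−5)(11−10) = 9·5·6·1 = 270 ≡ 10, so v_4 = 10^{−1} = 4 (mod 13).
  i = 5 (α = 10): (10−2)(10−6)(10−5)(10−11) = 8·4·5·(−1) = −160 ≡ 9, so v_5 = 9^{−1} = 3 (mod 13).
  v = [11, 7, 1, 4, 3].
Step 2: syndromes of r = [3, 0, 4, 6, 8] (all sums mod 13).
  S_0 = Σ v_i r_i = 11·3 + 7·0 + 1·4 + 4·6 + 3·8 = 85 ≡ 7.
  S_1 = Σ v_i α_i r_i = 11·2·3 + 7·6·0 + 1·5·4 + 4·11·6 + 3·10·8 = 590 ≡ 5.
  α_i^2 mod 13 = [4, 10, 12, 4, 9].
  S_2 = Σ v_i α_i^2 r_i = 11·4·3 + 7·10·0 + 1·12·4 + 4·4·6 + 3·9·8 = 492 ≡ 11.
  S = (7, 5, 11) ≠ 0, so r is not a codeword (an error is present).
Step 3: locate the error. For a single error e at position i, S_ℓ = v_i·e·α_i^ℓ, so α_err = S_1/S_0.
  S_0^{−1} = 7^{−1} = 2 (mod 13), so α_err = 5·2 = 10 ≡ 10 = α_5. Error position i = 5.
  Consistency check: S_2/S_1 = 11·8 = 88 ≡ 10 = α_err ✓ (single-error assumption holds).
Step 4: error magnitude e = S_0/v_5 = S_0·∏_{j≠5}(α_5 − α_j) = 7·9 = 63 ≡ 11 (mod 13).
Step 5: correct position 5: c_5 = r_5 − e = 8 − 11 ≡ 10 (mod 13). Hence c = [3, 0, 4, 6, 10].
  Check: interpolating c through the α_i gives m(x) = 11 + 9·x (degree < 2) with m(α_i) = c_i for every i, so c is indeed a codeword.


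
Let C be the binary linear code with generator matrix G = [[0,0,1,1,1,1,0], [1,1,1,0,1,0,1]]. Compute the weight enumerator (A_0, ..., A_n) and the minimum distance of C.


Weight distribution: A_0 = 1, A_4 = 1, A_5 = 2. Minimum distance d = 4.

Enumerate all 2^2 = 4 messages m ∈ F_2^2.
For each, compute codeword c = mG in F_2^7, then tally its weight.
  m = 00 → c = 0000000, weight = 0.
  m = 10 → c = 0011110, weight = 4.
  m = 01 → c = 1110101, weight = 5.
  m = 11 → c = 1101011, weight = 5.
Tally weights:
  weight 0: 1 codewords.
  weight 4: 1 codewords.
  weight 5: 2 codewords.
Minimum distance d = smallest w > 0 with A_w > 0 = 4.
Sanity: Σ A_w = 4 = 2^2 = 4 ✓.


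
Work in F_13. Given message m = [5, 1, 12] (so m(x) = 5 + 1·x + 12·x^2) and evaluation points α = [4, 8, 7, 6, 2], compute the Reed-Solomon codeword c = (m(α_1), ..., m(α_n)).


c = [6, 1, 2, 1, 3]

Message polynomial: m(x) = 5 + 1·x + 12·x^2 (mod 13).
For each evaluation point α_i, compute m(α_i) mod 13:
  α_1 = 4: Horner steps 12 → 10 → 6, so m(4) = 6.
  α_2 = 8: Horner steps 12 → 6 → 1, so m(8) = 1.
  α_3 = 7: Horner steps 12 → 7 → 2, so m(7) = 2.
  α_4 = 6: Horner steps 12 → 8 → 1, so m(6) = 1.
  α_5 = 2: Horner steps 12 → 12 → 3, so m(2) = 3.
Codeword c = [6, 1, 2, 1, 3] ∈ F_13^5.


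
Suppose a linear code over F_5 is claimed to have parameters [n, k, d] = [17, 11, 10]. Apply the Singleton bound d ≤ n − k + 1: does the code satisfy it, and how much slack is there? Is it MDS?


Singleton RHS = n − k + 1 = 7, slack = -3, bound violated (no such code; not MDS).

Singleton bound: d ≤ n − k + 1.
Here n = 17, k = 11, so n − k + 1 = 7.
Given d = 10, check d ≤ 7: NO.
Slack = (n − k + 1) − d = -3.
The slack is negative: d = 10 exceeds n − k + 1 = 7 by 3, so the Singleton bound is violated and no linear [17, 11, 10]_5 code can exist. In particular it is not MDS (MDS requires d = n − k + 1 exactly).
Description: the claimed parameters are [17, 11, 10]_5; such a code would be impossible (violates the Singleton bound).


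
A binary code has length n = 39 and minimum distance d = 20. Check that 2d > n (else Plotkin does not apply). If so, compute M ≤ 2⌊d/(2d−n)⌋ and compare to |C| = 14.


Plotkin bound M ≤ 40; given |C| = 14 ≤ bound (satisfied).

Check applicability: 2d = 40, n = 39.
2d − n = 1 > 0, so Plotkin applies.
Compute d/(2d−n) = 20/1 ≈ 20.0000.
⌊d/(2d−n)⌋ = 20.
Plotkin bound: M ≤ 2·20 = 40.
Given |C| = 14, check: satisfied.
This |C| is below the Plotkin bound.


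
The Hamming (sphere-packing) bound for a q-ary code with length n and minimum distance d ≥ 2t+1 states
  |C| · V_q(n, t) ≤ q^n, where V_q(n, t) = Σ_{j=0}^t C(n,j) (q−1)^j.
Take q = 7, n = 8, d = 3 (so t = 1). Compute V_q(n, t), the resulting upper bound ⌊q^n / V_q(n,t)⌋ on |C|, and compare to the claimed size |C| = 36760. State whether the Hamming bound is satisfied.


V_q(n, t) = 49, q^n = 5764801, Hamming bound = 117649, |C| = 36760 ≤ bound (satisfied).

Step 1: Compute V_q(n, t) = Σ_{j=0}^1 C(n, j) (q−1)^j.
  j = 0: C(8,0)·(6)^0 = 1·1 = 1.
  j = 1: C(8,1)·(6)^1 = 8·6 = 48.
  V_q(n, t) = 1 + 48 = 49.
Step 2: q^n = 7^8 = 5764801.
Step 3: Hamming bound ⌊q^n / V_q(n,t)⌋ = ⌊5764801/49⌋ = 117649.
Step 4: Compare |C| = 36760 to 117649: satisfied.
The claimed |C| lies below the Hamming bound.


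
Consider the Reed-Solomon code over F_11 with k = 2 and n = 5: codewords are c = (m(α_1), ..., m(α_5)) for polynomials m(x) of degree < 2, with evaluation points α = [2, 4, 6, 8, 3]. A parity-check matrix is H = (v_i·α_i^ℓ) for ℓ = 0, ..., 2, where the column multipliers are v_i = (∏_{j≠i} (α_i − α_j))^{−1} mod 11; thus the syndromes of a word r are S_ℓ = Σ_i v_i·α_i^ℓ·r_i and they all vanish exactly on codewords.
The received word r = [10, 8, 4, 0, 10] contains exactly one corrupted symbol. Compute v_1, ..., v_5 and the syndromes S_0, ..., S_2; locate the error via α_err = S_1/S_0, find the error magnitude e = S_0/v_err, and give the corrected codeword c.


S = (5, 10, 9), error at position 1, error magnitude e = 9, c = [1, 8, 4, 0, 10].

Step 1: column multipliers v_i = (∏_{j≠i}(α_i − α_j))^{−1} mod 11.
  i = 1 (α = 2): (2−4)(2−6)(2−8)(2−3) = (−2)·(−4)·(−6)·(−1) = 48 ≡ 4, so v_1 = 4^{−1} = 3 (mod 11).
  i = 2 (α = 4): (4−2)(4−6)(4−8)(4−3) = 2·(−2)·(−4)·1 = 16 ≡ 5, so v_2 = 5^{−1} = 9 (mod 11).
  i = 3 (α = 6): (6−2)(6−4)(6−8)(6−3) = 4·2·(−2)·3 = −48 ≡ 7, so v_3 = 7^{−1} = 8 (mod 11).
  i = 4 (α = 8): (8−2)(8−4)(8−6)(8−3) = 6·4·2·5 = 240 ≡ 9, so v_4 = 9^{−1} = 5 (mod 11).
  i = 5 (α = 3): (3−2)(3−4)(3−6)(3−8) = 1·(−1)·(−3)·(−5) = −15 ≡ 7, so v_5 = 7^{−1} = 8 (mod 11).
  v = [3, 9, 8, 5, 8].
Step 2: syndromes of r = [10, 8, 4, 0, 10] (all sums mod 11).
  S_0 = Σ v_i r_i = 3·10 + 9·8 + 8·4 + 5·0 + 8·10 = 214 ≡ 5.
  S_1 = Σ v_i α_i r_i = 3·2·10 + 9·4·8 + 8·6·4 + 5·8·0 + 8·3·10 = 780 ≡ 10.
  α_i^2 mod 11 = [4, 5, 3, 9, 9].
  S_2 = Σ v_i α_i^2 r_i = 3·4·10 + 9·5·8 + 8·3·4 + 5·9·0 + 8·9·10 = 1296 ≡ 9.
  S = (5, 10, 9) ≠ 0, so r is not a codeword (an error is present).
Step 3: locate the error. For a single error e at position i, S_ℓ = v_i·e·α_i^ℓ, so α_err = S_1/S_0.
  S_0^{−1} = 5^{−1} = 9 (mod 11), so α_err = 10·9 = 90 ≡ 2 = α_1. Error position i = 1.
  Consistency check: S_2/S_1 = 9·10 = 90 ≡ 2 = α_err ✓ (single-error assumption holds).
Step 4: error magnitude e = S_0/v_1 = S_0·∏_{j≠1}(α_1 − α_j) = 5·4 = 20 ≡ 9 (mod 11).
Step 5: correct position 1: c_1 = r_1 − e = 10 − 9 ≡ 1 (mod 11). Hence c = [1, 8, 4, 0, 10].
  Check: interpolating c through the α_i gives m(x) = 5 + 9·x (degree < 2) with m(α_i) = c_i for every i, so c is indeed a codeword.
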